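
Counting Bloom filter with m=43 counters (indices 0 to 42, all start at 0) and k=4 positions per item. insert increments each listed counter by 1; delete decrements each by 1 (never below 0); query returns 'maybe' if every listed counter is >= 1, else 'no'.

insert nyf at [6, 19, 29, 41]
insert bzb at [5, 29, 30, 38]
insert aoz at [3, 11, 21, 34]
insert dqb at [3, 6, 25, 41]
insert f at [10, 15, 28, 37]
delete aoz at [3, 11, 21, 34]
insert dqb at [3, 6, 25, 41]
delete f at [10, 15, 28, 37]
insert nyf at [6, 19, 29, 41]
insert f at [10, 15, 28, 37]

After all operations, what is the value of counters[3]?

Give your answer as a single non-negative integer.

Answer: 2

Derivation:
Step 1: insert nyf at [6, 19, 29, 41] -> counters=[0,0,0,0,0,0,1,0,0,0,0,0,0,0,0,0,0,0,0,1,0,0,0,0,0,0,0,0,0,1,0,0,0,0,0,0,0,0,0,0,0,1,0]
Step 2: insert bzb at [5, 29, 30, 38] -> counters=[0,0,0,0,0,1,1,0,0,0,0,0,0,0,0,0,0,0,0,1,0,0,0,0,0,0,0,0,0,2,1,0,0,0,0,0,0,0,1,0,0,1,0]
Step 3: insert aoz at [3, 11, 21, 34] -> counters=[0,0,0,1,0,1,1,0,0,0,0,1,0,0,0,0,0,0,0,1,0,1,0,0,0,0,0,0,0,2,1,0,0,0,1,0,0,0,1,0,0,1,0]
Step 4: insert dqb at [3, 6, 25, 41] -> counters=[0,0,0,2,0,1,2,0,0,0,0,1,0,0,0,0,0,0,0,1,0,1,0,0,0,1,0,0,0,2,1,0,0,0,1,0,0,0,1,0,0,2,0]
Step 5: insert f at [10, 15, 28, 37] -> counters=[0,0,0,2,0,1,2,0,0,0,1,1,0,0,0,1,0,0,0,1,0,1,0,0,0,1,0,0,1,2,1,0,0,0,1,0,0,1,1,0,0,2,0]
Step 6: delete aoz at [3, 11, 21, 34] -> counters=[0,0,0,1,0,1,2,0,0,0,1,0,0,0,0,1,0,0,0,1,0,0,0,0,0,1,0,0,1,2,1,0,0,0,0,0,0,1,1,0,0,2,0]
Step 7: insert dqb at [3, 6, 25, 41] -> counters=[0,0,0,2,0,1,3,0,0,0,1,0,0,0,0,1,0,0,0,1,0,0,0,0,0,2,0,0,1,2,1,0,0,0,0,0,0,1,1,0,0,3,0]
Step 8: delete f at [10, 15, 28, 37] -> counters=[0,0,0,2,0,1,3,0,0,0,0,0,0,0,0,0,0,0,0,1,0,0,0,0,0,2,0,0,0,2,1,0,0,0,0,0,0,0,1,0,0,3,0]
Step 9: insert nyf at [6, 19, 29, 41] -> counters=[0,0,0,2,0,1,4,0,0,0,0,0,0,0,0,0,0,0,0,2,0,0,0,0,0,2,0,0,0,3,1,0,0,0,0,0,0,0,1,0,0,4,0]
Step 10: insert f at [10, 15, 28, 37] -> counters=[0,0,0,2,0,1,4,0,0,0,1,0,0,0,0,1,0,0,0,2,0,0,0,0,0,2,0,0,1,3,1,0,0,0,0,0,0,1,1,0,0,4,0]
Final counters=[0,0,0,2,0,1,4,0,0,0,1,0,0,0,0,1,0,0,0,2,0,0,0,0,0,2,0,0,1,3,1,0,0,0,0,0,0,1,1,0,0,4,0] -> counters[3]=2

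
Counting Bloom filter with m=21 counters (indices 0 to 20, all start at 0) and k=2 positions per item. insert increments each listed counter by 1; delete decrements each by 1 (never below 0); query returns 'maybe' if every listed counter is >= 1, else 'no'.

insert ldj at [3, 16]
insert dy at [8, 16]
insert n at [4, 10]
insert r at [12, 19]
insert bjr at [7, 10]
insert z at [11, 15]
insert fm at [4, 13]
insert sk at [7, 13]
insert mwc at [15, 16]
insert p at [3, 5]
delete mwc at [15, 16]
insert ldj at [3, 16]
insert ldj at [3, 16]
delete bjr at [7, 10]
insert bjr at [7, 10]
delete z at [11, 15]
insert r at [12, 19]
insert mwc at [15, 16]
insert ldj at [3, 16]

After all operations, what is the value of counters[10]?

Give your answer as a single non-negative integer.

Answer: 2

Derivation:
Step 1: insert ldj at [3, 16] -> counters=[0,0,0,1,0,0,0,0,0,0,0,0,0,0,0,0,1,0,0,0,0]
Step 2: insert dy at [8, 16] -> counters=[0,0,0,1,0,0,0,0,1,0,0,0,0,0,0,0,2,0,0,0,0]
Step 3: insert n at [4, 10] -> counters=[0,0,0,1,1,0,0,0,1,0,1,0,0,0,0,0,2,0,0,0,0]
Step 4: insert r at [12, 19] -> counters=[0,0,0,1,1,0,0,0,1,0,1,0,1,0,0,0,2,0,0,1,0]
Step 5: insert bjr at [7, 10] -> counters=[0,0,0,1,1,0,0,1,1,0,2,0,1,0,0,0,2,0,0,1,0]
Step 6: insert z at [11, 15] -> counters=[0,0,0,1,1,0,0,1,1,0,2,1,1,0,0,1,2,0,0,1,0]
Step 7: insert fm at [4, 13] -> counters=[0,0,0,1,2,0,0,1,1,0,2,1,1,1,0,1,2,0,0,1,0]
Step 8: insert sk at [7, 13] -> counters=[0,0,0,1,2,0,0,2,1,0,2,1,1,2,0,1,2,0,0,1,0]
Step 9: insert mwc at [15, 16] -> counters=[0,0,0,1,2,0,0,2,1,0,2,1,1,2,0,2,3,0,0,1,0]
Step 10: insert p at [3, 5] -> counters=[0,0,0,2,2,1,0,2,1,0,2,1,1,2,0,2,3,0,0,1,0]
Step 11: delete mwc at [15, 16] -> counters=[0,0,0,2,2,1,0,2,1,0,2,1,1,2,0,1,2,0,0,1,0]
Step 12: insert ldj at [3, 16] -> counters=[0,0,0,3,2,1,0,2,1,0,2,1,1,2,0,1,3,0,0,1,0]
Step 13: insert ldj at [3, 16] -> counters=[0,0,0,4,2,1,0,2,1,0,2,1,1,2,0,1,4,0,0,1,0]
Step 14: delete bjr at [7, 10] -> counters=[0,0,0,4,2,1,0,1,1,0,1,1,1,2,0,1,4,0,0,1,0]
Step 15: insert bjr at [7, 10] -> counters=[0,0,0,4,2,1,0,2,1,0,2,1,1,2,0,1,4,0,0,1,0]
Step 16: delete z at [11, 15] -> counters=[0,0,0,4,2,1,0,2,1,0,2,0,1,2,0,0,4,0,0,1,0]
Step 17: insert r at [12, 19] -> counters=[0,0,0,4,2,1,0,2,1,0,2,0,2,2,0,0,4,0,0,2,0]
Step 18: insert mwc at [15, 16] -> counters=[0,0,0,4,2,1,0,2,1,0,2,0,2,2,0,1,5,0,0,2,0]
Step 19: insert ldj at [3, 16] -> counters=[0,0,0,5,2,1,0,2,1,0,2,0,2,2,0,1,6,0,0,2,0]
Final counters=[0,0,0,5,2,1,0,2,1,0,2,0,2,2,0,1,6,0,0,2,0] -> counters[10]=2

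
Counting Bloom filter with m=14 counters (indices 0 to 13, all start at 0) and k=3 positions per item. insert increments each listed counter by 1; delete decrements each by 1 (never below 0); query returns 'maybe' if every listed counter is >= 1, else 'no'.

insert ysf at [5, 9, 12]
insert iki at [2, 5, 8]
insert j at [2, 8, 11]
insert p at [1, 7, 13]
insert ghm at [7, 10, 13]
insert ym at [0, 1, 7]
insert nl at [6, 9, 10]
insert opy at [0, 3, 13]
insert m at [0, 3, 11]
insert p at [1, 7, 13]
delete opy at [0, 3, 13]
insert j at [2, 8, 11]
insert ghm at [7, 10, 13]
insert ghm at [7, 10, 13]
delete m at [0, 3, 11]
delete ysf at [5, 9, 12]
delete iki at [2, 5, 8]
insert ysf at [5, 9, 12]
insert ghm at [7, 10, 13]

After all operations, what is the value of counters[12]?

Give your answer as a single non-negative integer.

Answer: 1

Derivation:
Step 1: insert ysf at [5, 9, 12] -> counters=[0,0,0,0,0,1,0,0,0,1,0,0,1,0]
Step 2: insert iki at [2, 5, 8] -> counters=[0,0,1,0,0,2,0,0,1,1,0,0,1,0]
Step 3: insert j at [2, 8, 11] -> counters=[0,0,2,0,0,2,0,0,2,1,0,1,1,0]
Step 4: insert p at [1, 7, 13] -> counters=[0,1,2,0,0,2,0,1,2,1,0,1,1,1]
Step 5: insert ghm at [7, 10, 13] -> counters=[0,1,2,0,0,2,0,2,2,1,1,1,1,2]
Step 6: insert ym at [0, 1, 7] -> counters=[1,2,2,0,0,2,0,3,2,1,1,1,1,2]
Step 7: insert nl at [6, 9, 10] -> counters=[1,2,2,0,0,2,1,3,2,2,2,1,1,2]
Step 8: insert opy at [0, 3, 13] -> counters=[2,2,2,1,0,2,1,3,2,2,2,1,1,3]
Step 9: insert m at [0, 3, 11] -> counters=[3,2,2,2,0,2,1,3,2,2,2,2,1,3]
Step 10: insert p at [1, 7, 13] -> counters=[3,3,2,2,0,2,1,4,2,2,2,2,1,4]
Step 11: delete opy at [0, 3, 13] -> counters=[2,3,2,1,0,2,1,4,2,2,2,2,1,3]
Step 12: insert j at [2, 8, 11] -> counters=[2,3,3,1,0,2,1,4,3,2,2,3,1,3]
Step 13: insert ghm at [7, 10, 13] -> counters=[2,3,3,1,0,2,1,5,3,2,3,3,1,4]
Step 14: insert ghm at [7, 10, 13] -> counters=[2,3,3,1,0,2,1,6,3,2,4,3,1,5]
Step 15: delete m at [0, 3, 11] -> counters=[1,3,3,0,0,2,1,6,3,2,4,2,1,5]
Step 16: delete ysf at [5, 9, 12] -> counters=[1,3,3,0,0,1,1,6,3,1,4,2,0,5]
Step 17: delete iki at [2, 5, 8] -> counters=[1,3,2,0,0,0,1,6,2,1,4,2,0,5]
Step 18: insert ysf at [5, 9, 12] -> counters=[1,3,2,0,0,1,1,6,2,2,4,2,1,5]
Step 19: insert ghm at [7, 10, 13] -> counters=[1,3,2,0,0,1,1,7,2,2,5,2,1,6]
Final counters=[1,3,2,0,0,1,1,7,2,2,5,2,1,6] -> counters[12]=1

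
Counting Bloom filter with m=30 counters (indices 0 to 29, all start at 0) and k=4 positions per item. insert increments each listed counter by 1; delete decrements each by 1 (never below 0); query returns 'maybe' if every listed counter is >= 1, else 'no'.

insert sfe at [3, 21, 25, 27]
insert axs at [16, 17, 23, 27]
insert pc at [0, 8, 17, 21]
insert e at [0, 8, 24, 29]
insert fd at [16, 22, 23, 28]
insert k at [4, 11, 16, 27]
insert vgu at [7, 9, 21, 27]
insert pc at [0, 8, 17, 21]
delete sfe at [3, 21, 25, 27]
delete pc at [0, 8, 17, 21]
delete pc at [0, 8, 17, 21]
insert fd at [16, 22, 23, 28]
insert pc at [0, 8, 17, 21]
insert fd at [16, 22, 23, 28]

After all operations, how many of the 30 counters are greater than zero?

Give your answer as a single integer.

Step 1: insert sfe at [3, 21, 25, 27] -> counters=[0,0,0,1,0,0,0,0,0,0,0,0,0,0,0,0,0,0,0,0,0,1,0,0,0,1,0,1,0,0]
Step 2: insert axs at [16, 17, 23, 27] -> counters=[0,0,0,1,0,0,0,0,0,0,0,0,0,0,0,0,1,1,0,0,0,1,0,1,0,1,0,2,0,0]
Step 3: insert pc at [0, 8, 17, 21] -> counters=[1,0,0,1,0,0,0,0,1,0,0,0,0,0,0,0,1,2,0,0,0,2,0,1,0,1,0,2,0,0]
Step 4: insert e at [0, 8, 24, 29] -> counters=[2,0,0,1,0,0,0,0,2,0,0,0,0,0,0,0,1,2,0,0,0,2,0,1,1,1,0,2,0,1]
Step 5: insert fd at [16, 22, 23, 28] -> counters=[2,0,0,1,0,0,0,0,2,0,0,0,0,0,0,0,2,2,0,0,0,2,1,2,1,1,0,2,1,1]
Step 6: insert k at [4, 11, 16, 27] -> counters=[2,0,0,1,1,0,0,0,2,0,0,1,0,0,0,0,3,2,0,0,0,2,1,2,1,1,0,3,1,1]
Step 7: insert vgu at [7, 9, 21, 27] -> counters=[2,0,0,1,1,0,0,1,2,1,0,1,0,0,0,0,3,2,0,0,0,3,1,2,1,1,0,4,1,1]
Step 8: insert pc at [0, 8, 17, 21] -> counters=[3,0,0,1,1,0,0,1,3,1,0,1,0,0,0,0,3,3,0,0,0,4,1,2,1,1,0,4,1,1]
Step 9: delete sfe at [3, 21, 25, 27] -> counters=[3,0,0,0,1,0,0,1,3,1,0,1,0,0,0,0,3,3,0,0,0,3,1,2,1,0,0,3,1,1]
Step 10: delete pc at [0, 8, 17, 21] -> counters=[2,0,0,0,1,0,0,1,2,1,0,1,0,0,0,0,3,2,0,0,0,2,1,2,1,0,0,3,1,1]
Step 11: delete pc at [0, 8, 17, 21] -> counters=[1,0,0,0,1,0,0,1,1,1,0,1,0,0,0,0,3,1,0,0,0,1,1,2,1,0,0,3,1,1]
Step 12: insert fd at [16, 22, 23, 28] -> counters=[1,0,0,0,1,0,0,1,1,1,0,1,0,0,0,0,4,1,0,0,0,1,2,3,1,0,0,3,2,1]
Step 13: insert pc at [0, 8, 17, 21] -> counters=[2,0,0,0,1,0,0,1,2,1,0,1,0,0,0,0,4,2,0,0,0,2,2,3,1,0,0,3,2,1]
Step 14: insert fd at [16, 22, 23, 28] -> counters=[2,0,0,0,1,0,0,1,2,1,0,1,0,0,0,0,5,2,0,0,0,2,3,4,1,0,0,3,3,1]
Final counters=[2,0,0,0,1,0,0,1,2,1,0,1,0,0,0,0,5,2,0,0,0,2,3,4,1,0,0,3,3,1] -> 15 nonzero

Answer: 15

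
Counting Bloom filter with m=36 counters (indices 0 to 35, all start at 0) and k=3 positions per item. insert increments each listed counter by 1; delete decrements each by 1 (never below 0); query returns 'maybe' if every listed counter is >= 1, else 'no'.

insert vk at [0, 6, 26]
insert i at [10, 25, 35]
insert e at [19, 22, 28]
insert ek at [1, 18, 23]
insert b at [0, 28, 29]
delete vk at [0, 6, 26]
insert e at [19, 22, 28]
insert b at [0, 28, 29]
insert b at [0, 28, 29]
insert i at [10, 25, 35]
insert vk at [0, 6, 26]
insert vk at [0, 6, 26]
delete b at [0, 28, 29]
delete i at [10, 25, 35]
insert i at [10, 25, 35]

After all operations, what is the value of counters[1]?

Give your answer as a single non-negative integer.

Step 1: insert vk at [0, 6, 26] -> counters=[1,0,0,0,0,0,1,0,0,0,0,0,0,0,0,0,0,0,0,0,0,0,0,0,0,0,1,0,0,0,0,0,0,0,0,0]
Step 2: insert i at [10, 25, 35] -> counters=[1,0,0,0,0,0,1,0,0,0,1,0,0,0,0,0,0,0,0,0,0,0,0,0,0,1,1,0,0,0,0,0,0,0,0,1]
Step 3: insert e at [19, 22, 28] -> counters=[1,0,0,0,0,0,1,0,0,0,1,0,0,0,0,0,0,0,0,1,0,0,1,0,0,1,1,0,1,0,0,0,0,0,0,1]
Step 4: insert ek at [1, 18, 23] -> counters=[1,1,0,0,0,0,1,0,0,0,1,0,0,0,0,0,0,0,1,1,0,0,1,1,0,1,1,0,1,0,0,0,0,0,0,1]
Step 5: insert b at [0, 28, 29] -> counters=[2,1,0,0,0,0,1,0,0,0,1,0,0,0,0,0,0,0,1,1,0,0,1,1,0,1,1,0,2,1,0,0,0,0,0,1]
Step 6: delete vk at [0, 6, 26] -> counters=[1,1,0,0,0,0,0,0,0,0,1,0,0,0,0,0,0,0,1,1,0,0,1,1,0,1,0,0,2,1,0,0,0,0,0,1]
Step 7: insert e at [19, 22, 28] -> counters=[1,1,0,0,0,0,0,0,0,0,1,0,0,0,0,0,0,0,1,2,0,0,2,1,0,1,0,0,3,1,0,0,0,0,0,1]
Step 8: insert b at [0, 28, 29] -> counters=[2,1,0,0,0,0,0,0,0,0,1,0,0,0,0,0,0,0,1,2,0,0,2,1,0,1,0,0,4,2,0,0,0,0,0,1]
Step 9: insert b at [0, 28, 29] -> counters=[3,1,0,0,0,0,0,0,0,0,1,0,0,0,0,0,0,0,1,2,0,0,2,1,0,1,0,0,5,3,0,0,0,0,0,1]
Step 10: insert i at [10, 25, 35] -> counters=[3,1,0,0,0,0,0,0,0,0,2,0,0,0,0,0,0,0,1,2,0,0,2,1,0,2,0,0,5,3,0,0,0,0,0,2]
Step 11: insert vk at [0, 6, 26] -> counters=[4,1,0,0,0,0,1,0,0,0,2,0,0,0,0,0,0,0,1,2,0,0,2,1,0,2,1,0,5,3,0,0,0,0,0,2]
Step 12: insert vk at [0, 6, 26] -> counters=[5,1,0,0,0,0,2,0,0,0,2,0,0,0,0,0,0,0,1,2,0,0,2,1,0,2,2,0,5,3,0,0,0,0,0,2]
Step 13: delete b at [0, 28, 29] -> counters=[4,1,0,0,0,0,2,0,0,0,2,0,0,0,0,0,0,0,1,2,0,0,2,1,0,2,2,0,4,2,0,0,0,0,0,2]
Step 14: delete i at [10, 25, 35] -> counters=[4,1,0,0,0,0,2,0,0,0,1,0,0,0,0,0,0,0,1,2,0,0,2,1,0,1,2,0,4,2,0,0,0,0,0,1]
Step 15: insert i at [10, 25, 35] -> counters=[4,1,0,0,0,0,2,0,0,0,2,0,0,0,0,0,0,0,1,2,0,0,2,1,0,2,2,0,4,2,0,0,0,0,0,2]
Final counters=[4,1,0,0,0,0,2,0,0,0,2,0,0,0,0,0,0,0,1,2,0,0,2,1,0,2,2,0,4,2,0,0,0,0,0,2] -> counters[1]=1

Answer: 1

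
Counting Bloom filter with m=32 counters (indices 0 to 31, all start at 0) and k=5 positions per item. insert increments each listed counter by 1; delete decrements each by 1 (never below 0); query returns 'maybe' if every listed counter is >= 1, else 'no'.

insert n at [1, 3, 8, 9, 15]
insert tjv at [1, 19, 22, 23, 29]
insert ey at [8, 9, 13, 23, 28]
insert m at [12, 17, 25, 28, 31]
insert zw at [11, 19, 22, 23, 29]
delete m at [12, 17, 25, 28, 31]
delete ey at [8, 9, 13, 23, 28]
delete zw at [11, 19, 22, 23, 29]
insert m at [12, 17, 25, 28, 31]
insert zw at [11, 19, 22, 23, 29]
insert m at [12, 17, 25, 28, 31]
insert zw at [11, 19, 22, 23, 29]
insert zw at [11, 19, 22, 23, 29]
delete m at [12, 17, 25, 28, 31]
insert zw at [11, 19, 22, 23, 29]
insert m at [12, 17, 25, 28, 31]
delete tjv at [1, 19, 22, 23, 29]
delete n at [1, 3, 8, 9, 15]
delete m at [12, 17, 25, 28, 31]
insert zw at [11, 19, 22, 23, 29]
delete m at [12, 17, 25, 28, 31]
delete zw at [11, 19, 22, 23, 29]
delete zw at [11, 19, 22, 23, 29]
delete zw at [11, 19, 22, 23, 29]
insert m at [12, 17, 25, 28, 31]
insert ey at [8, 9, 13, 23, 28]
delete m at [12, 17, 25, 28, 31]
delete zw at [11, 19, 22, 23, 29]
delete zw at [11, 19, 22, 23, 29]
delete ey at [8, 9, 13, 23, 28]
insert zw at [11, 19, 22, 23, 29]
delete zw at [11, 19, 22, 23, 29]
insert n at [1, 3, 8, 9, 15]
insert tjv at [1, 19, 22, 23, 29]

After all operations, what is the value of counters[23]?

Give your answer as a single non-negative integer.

Answer: 1

Derivation:
Step 1: insert n at [1, 3, 8, 9, 15] -> counters=[0,1,0,1,0,0,0,0,1,1,0,0,0,0,0,1,0,0,0,0,0,0,0,0,0,0,0,0,0,0,0,0]
Step 2: insert tjv at [1, 19, 22, 23, 29] -> counters=[0,2,0,1,0,0,0,0,1,1,0,0,0,0,0,1,0,0,0,1,0,0,1,1,0,0,0,0,0,1,0,0]
Step 3: insert ey at [8, 9, 13, 23, 28] -> counters=[0,2,0,1,0,0,0,0,2,2,0,0,0,1,0,1,0,0,0,1,0,0,1,2,0,0,0,0,1,1,0,0]
Step 4: insert m at [12, 17, 25, 28, 31] -> counters=[0,2,0,1,0,0,0,0,2,2,0,0,1,1,0,1,0,1,0,1,0,0,1,2,0,1,0,0,2,1,0,1]
Step 5: insert zw at [11, 19, 22, 23, 29] -> counters=[0,2,0,1,0,0,0,0,2,2,0,1,1,1,0,1,0,1,0,2,0,0,2,3,0,1,0,0,2,2,0,1]
Step 6: delete m at [12, 17, 25, 28, 31] -> counters=[0,2,0,1,0,0,0,0,2,2,0,1,0,1,0,1,0,0,0,2,0,0,2,3,0,0,0,0,1,2,0,0]
Step 7: delete ey at [8, 9, 13, 23, 28] -> counters=[0,2,0,1,0,0,0,0,1,1,0,1,0,0,0,1,0,0,0,2,0,0,2,2,0,0,0,0,0,2,0,0]
Step 8: delete zw at [11, 19, 22, 23, 29] -> counters=[0,2,0,1,0,0,0,0,1,1,0,0,0,0,0,1,0,0,0,1,0,0,1,1,0,0,0,0,0,1,0,0]
Step 9: insert m at [12, 17, 25, 28, 31] -> counters=[0,2,0,1,0,0,0,0,1,1,0,0,1,0,0,1,0,1,0,1,0,0,1,1,0,1,0,0,1,1,0,1]
Step 10: insert zw at [11, 19, 22, 23, 29] -> counters=[0,2,0,1,0,0,0,0,1,1,0,1,1,0,0,1,0,1,0,2,0,0,2,2,0,1,0,0,1,2,0,1]
Step 11: insert m at [12, 17, 25, 28, 31] -> counters=[0,2,0,1,0,0,0,0,1,1,0,1,2,0,0,1,0,2,0,2,0,0,2,2,0,2,0,0,2,2,0,2]
Step 12: insert zw at [11, 19, 22, 23, 29] -> counters=[0,2,0,1,0,0,0,0,1,1,0,2,2,0,0,1,0,2,0,3,0,0,3,3,0,2,0,0,2,3,0,2]
Step 13: insert zw at [11, 19, 22, 23, 29] -> counters=[0,2,0,1,0,0,0,0,1,1,0,3,2,0,0,1,0,2,0,4,0,0,4,4,0,2,0,0,2,4,0,2]
Step 14: delete m at [12, 17, 25, 28, 31] -> counters=[0,2,0,1,0,0,0,0,1,1,0,3,1,0,0,1,0,1,0,4,0,0,4,4,0,1,0,0,1,4,0,1]
Step 15: insert zw at [11, 19, 22, 23, 29] -> counters=[0,2,0,1,0,0,0,0,1,1,0,4,1,0,0,1,0,1,0,5,0,0,5,5,0,1,0,0,1,5,0,1]
Step 16: insert m at [12, 17, 25, 28, 31] -> counters=[0,2,0,1,0,0,0,0,1,1,0,4,2,0,0,1,0,2,0,5,0,0,5,5,0,2,0,0,2,5,0,2]
Step 17: delete tjv at [1, 19, 22, 23, 29] -> counters=[0,1,0,1,0,0,0,0,1,1,0,4,2,0,0,1,0,2,0,4,0,0,4,4,0,2,0,0,2,4,0,2]
Step 18: delete n at [1, 3, 8, 9, 15] -> counters=[0,0,0,0,0,0,0,0,0,0,0,4,2,0,0,0,0,2,0,4,0,0,4,4,0,2,0,0,2,4,0,2]
Step 19: delete m at [12, 17, 25, 28, 31] -> counters=[0,0,0,0,0,0,0,0,0,0,0,4,1,0,0,0,0,1,0,4,0,0,4,4,0,1,0,0,1,4,0,1]
Step 20: insert zw at [11, 19, 22, 23, 29] -> counters=[0,0,0,0,0,0,0,0,0,0,0,5,1,0,0,0,0,1,0,5,0,0,5,5,0,1,0,0,1,5,0,1]
Step 21: delete m at [12, 17, 25, 28, 31] -> counters=[0,0,0,0,0,0,0,0,0,0,0,5,0,0,0,0,0,0,0,5,0,0,5,5,0,0,0,0,0,5,0,0]
Step 22: delete zw at [11, 19, 22, 23, 29] -> counters=[0,0,0,0,0,0,0,0,0,0,0,4,0,0,0,0,0,0,0,4,0,0,4,4,0,0,0,0,0,4,0,0]
Step 23: delete zw at [11, 19, 22, 23, 29] -> counters=[0,0,0,0,0,0,0,0,0,0,0,3,0,0,0,0,0,0,0,3,0,0,3,3,0,0,0,0,0,3,0,0]
Step 24: delete zw at [11, 19, 22, 23, 29] -> counters=[0,0,0,0,0,0,0,0,0,0,0,2,0,0,0,0,0,0,0,2,0,0,2,2,0,0,0,0,0,2,0,0]
Step 25: insert m at [12, 17, 25, 28, 31] -> counters=[0,0,0,0,0,0,0,0,0,0,0,2,1,0,0,0,0,1,0,2,0,0,2,2,0,1,0,0,1,2,0,1]
Step 26: insert ey at [8, 9, 13, 23, 28] -> counters=[0,0,0,0,0,0,0,0,1,1,0,2,1,1,0,0,0,1,0,2,0,0,2,3,0,1,0,0,2,2,0,1]
Step 27: delete m at [12, 17, 25, 28, 31] -> counters=[0,0,0,0,0,0,0,0,1,1,0,2,0,1,0,0,0,0,0,2,0,0,2,3,0,0,0,0,1,2,0,0]
Step 28: delete zw at [11, 19, 22, 23, 29] -> counters=[0,0,0,0,0,0,0,0,1,1,0,1,0,1,0,0,0,0,0,1,0,0,1,2,0,0,0,0,1,1,0,0]
Step 29: delete zw at [11, 19, 22, 23, 29] -> counters=[0,0,0,0,0,0,0,0,1,1,0,0,0,1,0,0,0,0,0,0,0,0,0,1,0,0,0,0,1,0,0,0]
Step 30: delete ey at [8, 9, 13, 23, 28] -> counters=[0,0,0,0,0,0,0,0,0,0,0,0,0,0,0,0,0,0,0,0,0,0,0,0,0,0,0,0,0,0,0,0]
Step 31: insert zw at [11, 19, 22, 23, 29] -> counters=[0,0,0,0,0,0,0,0,0,0,0,1,0,0,0,0,0,0,0,1,0,0,1,1,0,0,0,0,0,1,0,0]
Step 32: delete zw at [11, 19, 22, 23, 29] -> counters=[0,0,0,0,0,0,0,0,0,0,0,0,0,0,0,0,0,0,0,0,0,0,0,0,0,0,0,0,0,0,0,0]
Step 33: insert n at [1, 3, 8, 9, 15] -> counters=[0,1,0,1,0,0,0,0,1,1,0,0,0,0,0,1,0,0,0,0,0,0,0,0,0,0,0,0,0,0,0,0]
Step 34: insert tjv at [1, 19, 22, 23, 29] -> counters=[0,2,0,1,0,0,0,0,1,1,0,0,0,0,0,1,0,0,0,1,0,0,1,1,0,0,0,0,0,1,0,0]
Final counters=[0,2,0,1,0,0,0,0,1,1,0,0,0,0,0,1,0,0,0,1,0,0,1,1,0,0,0,0,0,1,0,0] -> counters[23]=1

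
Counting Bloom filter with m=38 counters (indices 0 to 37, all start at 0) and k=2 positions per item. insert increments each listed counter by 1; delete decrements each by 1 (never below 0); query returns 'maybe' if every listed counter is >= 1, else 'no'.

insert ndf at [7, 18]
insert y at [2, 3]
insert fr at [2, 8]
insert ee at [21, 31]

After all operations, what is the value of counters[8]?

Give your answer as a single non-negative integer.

Answer: 1

Derivation:
Step 1: insert ndf at [7, 18] -> counters=[0,0,0,0,0,0,0,1,0,0,0,0,0,0,0,0,0,0,1,0,0,0,0,0,0,0,0,0,0,0,0,0,0,0,0,0,0,0]
Step 2: insert y at [2, 3] -> counters=[0,0,1,1,0,0,0,1,0,0,0,0,0,0,0,0,0,0,1,0,0,0,0,0,0,0,0,0,0,0,0,0,0,0,0,0,0,0]
Step 3: insert fr at [2, 8] -> counters=[0,0,2,1,0,0,0,1,1,0,0,0,0,0,0,0,0,0,1,0,0,0,0,0,0,0,0,0,0,0,0,0,0,0,0,0,0,0]
Step 4: insert ee at [21, 31] -> counters=[0,0,2,1,0,0,0,1,1,0,0,0,0,0,0,0,0,0,1,0,0,1,0,0,0,0,0,0,0,0,0,1,0,0,0,0,0,0]
Final counters=[0,0,2,1,0,0,0,1,1,0,0,0,0,0,0,0,0,0,1,0,0,1,0,0,0,0,0,0,0,0,0,1,0,0,0,0,0,0] -> counters[8]=1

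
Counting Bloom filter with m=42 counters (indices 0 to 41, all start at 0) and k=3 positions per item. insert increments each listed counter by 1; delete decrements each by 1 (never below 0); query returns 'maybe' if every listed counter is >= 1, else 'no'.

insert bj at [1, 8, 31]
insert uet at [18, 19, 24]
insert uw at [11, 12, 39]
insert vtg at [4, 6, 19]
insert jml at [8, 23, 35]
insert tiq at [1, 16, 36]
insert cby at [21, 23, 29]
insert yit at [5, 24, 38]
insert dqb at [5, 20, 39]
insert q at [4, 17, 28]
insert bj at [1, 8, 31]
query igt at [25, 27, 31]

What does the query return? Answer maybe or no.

Answer: no

Derivation:
Step 1: insert bj at [1, 8, 31] -> counters=[0,1,0,0,0,0,0,0,1,0,0,0,0,0,0,0,0,0,0,0,0,0,0,0,0,0,0,0,0,0,0,1,0,0,0,0,0,0,0,0,0,0]
Step 2: insert uet at [18, 19, 24] -> counters=[0,1,0,0,0,0,0,0,1,0,0,0,0,0,0,0,0,0,1,1,0,0,0,0,1,0,0,0,0,0,0,1,0,0,0,0,0,0,0,0,0,0]
Step 3: insert uw at [11, 12, 39] -> counters=[0,1,0,0,0,0,0,0,1,0,0,1,1,0,0,0,0,0,1,1,0,0,0,0,1,0,0,0,0,0,0,1,0,0,0,0,0,0,0,1,0,0]
Step 4: insert vtg at [4, 6, 19] -> counters=[0,1,0,0,1,0,1,0,1,0,0,1,1,0,0,0,0,0,1,2,0,0,0,0,1,0,0,0,0,0,0,1,0,0,0,0,0,0,0,1,0,0]
Step 5: insert jml at [8, 23, 35] -> counters=[0,1,0,0,1,0,1,0,2,0,0,1,1,0,0,0,0,0,1,2,0,0,0,1,1,0,0,0,0,0,0,1,0,0,0,1,0,0,0,1,0,0]
Step 6: insert tiq at [1, 16, 36] -> counters=[0,2,0,0,1,0,1,0,2,0,0,1,1,0,0,0,1,0,1,2,0,0,0,1,1,0,0,0,0,0,0,1,0,0,0,1,1,0,0,1,0,0]
Step 7: insert cby at [21, 23, 29] -> counters=[0,2,0,0,1,0,1,0,2,0,0,1,1,0,0,0,1,0,1,2,0,1,0,2,1,0,0,0,0,1,0,1,0,0,0,1,1,0,0,1,0,0]
Step 8: insert yit at [5, 24, 38] -> counters=[0,2,0,0,1,1,1,0,2,0,0,1,1,0,0,0,1,0,1,2,0,1,0,2,2,0,0,0,0,1,0,1,0,0,0,1,1,0,1,1,0,0]
Step 9: insert dqb at [5, 20, 39] -> counters=[0,2,0,0,1,2,1,0,2,0,0,1,1,0,0,0,1,0,1,2,1,1,0,2,2,0,0,0,0,1,0,1,0,0,0,1,1,0,1,2,0,0]
Step 10: insert q at [4, 17, 28] -> counters=[0,2,0,0,2,2,1,0,2,0,0,1,1,0,0,0,1,1,1,2,1,1,0,2,2,0,0,0,1,1,0,1,0,0,0,1,1,0,1,2,0,0]
Step 11: insert bj at [1, 8, 31] -> counters=[0,3,0,0,2,2,1,0,3,0,0,1,1,0,0,0,1,1,1,2,1,1,0,2,2,0,0,0,1,1,0,2,0,0,0,1,1,0,1,2,0,0]
Query igt: check counters[25]=0 counters[27]=0 counters[31]=2 -> no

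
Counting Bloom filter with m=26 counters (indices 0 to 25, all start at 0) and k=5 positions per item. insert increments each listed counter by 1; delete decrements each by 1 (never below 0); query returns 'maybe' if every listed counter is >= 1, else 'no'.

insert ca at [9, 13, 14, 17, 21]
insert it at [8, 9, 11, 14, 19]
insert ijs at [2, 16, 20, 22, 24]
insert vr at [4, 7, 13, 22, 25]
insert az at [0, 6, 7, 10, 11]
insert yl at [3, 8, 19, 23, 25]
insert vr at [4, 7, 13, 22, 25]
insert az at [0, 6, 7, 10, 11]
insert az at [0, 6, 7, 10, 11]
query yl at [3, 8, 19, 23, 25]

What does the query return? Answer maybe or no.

Step 1: insert ca at [9, 13, 14, 17, 21] -> counters=[0,0,0,0,0,0,0,0,0,1,0,0,0,1,1,0,0,1,0,0,0,1,0,0,0,0]
Step 2: insert it at [8, 9, 11, 14, 19] -> counters=[0,0,0,0,0,0,0,0,1,2,0,1,0,1,2,0,0,1,0,1,0,1,0,0,0,0]
Step 3: insert ijs at [2, 16, 20, 22, 24] -> counters=[0,0,1,0,0,0,0,0,1,2,0,1,0,1,2,0,1,1,0,1,1,1,1,0,1,0]
Step 4: insert vr at [4, 7, 13, 22, 25] -> counters=[0,0,1,0,1,0,0,1,1,2,0,1,0,2,2,0,1,1,0,1,1,1,2,0,1,1]
Step 5: insert az at [0, 6, 7, 10, 11] -> counters=[1,0,1,0,1,0,1,2,1,2,1,2,0,2,2,0,1,1,0,1,1,1,2,0,1,1]
Step 6: insert yl at [3, 8, 19, 23, 25] -> counters=[1,0,1,1,1,0,1,2,2,2,1,2,0,2,2,0,1,1,0,2,1,1,2,1,1,2]
Step 7: insert vr at [4, 7, 13, 22, 25] -> counters=[1,0,1,1,2,0,1,3,2,2,1,2,0,3,2,0,1,1,0,2,1,1,3,1,1,3]
Step 8: insert az at [0, 6, 7, 10, 11] -> counters=[2,0,1,1,2,0,2,4,2,2,2,3,0,3,2,0,1,1,0,2,1,1,3,1,1,3]
Step 9: insert az at [0, 6, 7, 10, 11] -> counters=[3,0,1,1,2,0,3,5,2,2,3,4,0,3,2,0,1,1,0,2,1,1,3,1,1,3]
Query yl: check counters[3]=1 counters[8]=2 counters[19]=2 counters[23]=1 counters[25]=3 -> maybe

Answer: maybe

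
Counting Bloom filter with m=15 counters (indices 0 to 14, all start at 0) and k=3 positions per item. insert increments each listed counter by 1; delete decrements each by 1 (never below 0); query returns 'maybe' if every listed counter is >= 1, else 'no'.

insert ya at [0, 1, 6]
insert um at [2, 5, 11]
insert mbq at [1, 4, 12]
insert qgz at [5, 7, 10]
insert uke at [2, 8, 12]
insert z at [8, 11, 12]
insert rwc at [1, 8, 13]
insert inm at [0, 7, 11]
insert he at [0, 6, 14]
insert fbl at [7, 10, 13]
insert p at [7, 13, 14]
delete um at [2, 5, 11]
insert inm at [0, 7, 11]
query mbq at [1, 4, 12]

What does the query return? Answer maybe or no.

Answer: maybe

Derivation:
Step 1: insert ya at [0, 1, 6] -> counters=[1,1,0,0,0,0,1,0,0,0,0,0,0,0,0]
Step 2: insert um at [2, 5, 11] -> counters=[1,1,1,0,0,1,1,0,0,0,0,1,0,0,0]
Step 3: insert mbq at [1, 4, 12] -> counters=[1,2,1,0,1,1,1,0,0,0,0,1,1,0,0]
Step 4: insert qgz at [5, 7, 10] -> counters=[1,2,1,0,1,2,1,1,0,0,1,1,1,0,0]
Step 5: insert uke at [2, 8, 12] -> counters=[1,2,2,0,1,2,1,1,1,0,1,1,2,0,0]
Step 6: insert z at [8, 11, 12] -> counters=[1,2,2,0,1,2,1,1,2,0,1,2,3,0,0]
Step 7: insert rwc at [1, 8, 13] -> counters=[1,3,2,0,1,2,1,1,3,0,1,2,3,1,0]
Step 8: insert inm at [0, 7, 11] -> counters=[2,3,2,0,1,2,1,2,3,0,1,3,3,1,0]
Step 9: insert he at [0, 6, 14] -> counters=[3,3,2,0,1,2,2,2,3,0,1,3,3,1,1]
Step 10: insert fbl at [7, 10, 13] -> counters=[3,3,2,0,1,2,2,3,3,0,2,3,3,2,1]
Step 11: insert p at [7, 13, 14] -> counters=[3,3,2,0,1,2,2,4,3,0,2,3,3,3,2]
Step 12: delete um at [2, 5, 11] -> counters=[3,3,1,0,1,1,2,4,3,0,2,2,3,3,2]
Step 13: insert inm at [0, 7, 11] -> counters=[4,3,1,0,1,1,2,5,3,0,2,3,3,3,2]
Query mbq: check counters[1]=3 counters[4]=1 counters[12]=3 -> maybe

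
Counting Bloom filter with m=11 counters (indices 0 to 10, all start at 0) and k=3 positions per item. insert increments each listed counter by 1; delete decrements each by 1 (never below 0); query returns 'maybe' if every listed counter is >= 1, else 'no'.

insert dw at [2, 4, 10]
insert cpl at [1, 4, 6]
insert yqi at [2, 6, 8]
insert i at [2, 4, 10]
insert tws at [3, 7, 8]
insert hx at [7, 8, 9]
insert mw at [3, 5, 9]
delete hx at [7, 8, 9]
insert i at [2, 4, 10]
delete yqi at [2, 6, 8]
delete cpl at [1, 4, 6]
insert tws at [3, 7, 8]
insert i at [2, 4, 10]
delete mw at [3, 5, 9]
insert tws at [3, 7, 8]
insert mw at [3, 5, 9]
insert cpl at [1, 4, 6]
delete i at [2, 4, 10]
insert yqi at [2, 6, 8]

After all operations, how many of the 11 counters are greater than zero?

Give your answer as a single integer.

Step 1: insert dw at [2, 4, 10] -> counters=[0,0,1,0,1,0,0,0,0,0,1]
Step 2: insert cpl at [1, 4, 6] -> counters=[0,1,1,0,2,0,1,0,0,0,1]
Step 3: insert yqi at [2, 6, 8] -> counters=[0,1,2,0,2,0,2,0,1,0,1]
Step 4: insert i at [2, 4, 10] -> counters=[0,1,3,0,3,0,2,0,1,0,2]
Step 5: insert tws at [3, 7, 8] -> counters=[0,1,3,1,3,0,2,1,2,0,2]
Step 6: insert hx at [7, 8, 9] -> counters=[0,1,3,1,3,0,2,2,3,1,2]
Step 7: insert mw at [3, 5, 9] -> counters=[0,1,3,2,3,1,2,2,3,2,2]
Step 8: delete hx at [7, 8, 9] -> counters=[0,1,3,2,3,1,2,1,2,1,2]
Step 9: insert i at [2, 4, 10] -> counters=[0,1,4,2,4,1,2,1,2,1,3]
Step 10: delete yqi at [2, 6, 8] -> counters=[0,1,3,2,4,1,1,1,1,1,3]
Step 11: delete cpl at [1, 4, 6] -> counters=[0,0,3,2,3,1,0,1,1,1,3]
Step 12: insert tws at [3, 7, 8] -> counters=[0,0,3,3,3,1,0,2,2,1,3]
Step 13: insert i at [2, 4, 10] -> counters=[0,0,4,3,4,1,0,2,2,1,4]
Step 14: delete mw at [3, 5, 9] -> counters=[0,0,4,2,4,0,0,2,2,0,4]
Step 15: insert tws at [3, 7, 8] -> counters=[0,0,4,3,4,0,0,3,3,0,4]
Step 16: insert mw at [3, 5, 9] -> counters=[0,0,4,4,4,1,0,3,3,1,4]
Step 17: insert cpl at [1, 4, 6] -> counters=[0,1,4,4,5,1,1,3,3,1,4]
Step 18: delete i at [2, 4, 10] -> counters=[0,1,3,4,4,1,1,3,3,1,3]
Step 19: insert yqi at [2, 6, 8] -> counters=[0,1,4,4,4,1,2,3,4,1,3]
Final counters=[0,1,4,4,4,1,2,3,4,1,3] -> 10 nonzero

Answer: 10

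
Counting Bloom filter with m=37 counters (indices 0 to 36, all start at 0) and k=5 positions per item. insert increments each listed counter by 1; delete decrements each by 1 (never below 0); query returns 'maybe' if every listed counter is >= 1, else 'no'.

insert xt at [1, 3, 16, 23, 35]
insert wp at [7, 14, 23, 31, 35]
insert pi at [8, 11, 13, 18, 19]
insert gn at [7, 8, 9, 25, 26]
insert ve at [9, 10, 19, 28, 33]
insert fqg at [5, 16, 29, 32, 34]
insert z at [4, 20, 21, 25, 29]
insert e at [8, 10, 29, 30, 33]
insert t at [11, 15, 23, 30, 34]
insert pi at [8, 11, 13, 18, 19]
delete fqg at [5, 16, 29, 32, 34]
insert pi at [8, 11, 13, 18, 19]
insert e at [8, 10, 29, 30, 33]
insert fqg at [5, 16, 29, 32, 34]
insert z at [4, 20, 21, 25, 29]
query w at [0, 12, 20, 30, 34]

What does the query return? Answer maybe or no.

Step 1: insert xt at [1, 3, 16, 23, 35] -> counters=[0,1,0,1,0,0,0,0,0,0,0,0,0,0,0,0,1,0,0,0,0,0,0,1,0,0,0,0,0,0,0,0,0,0,0,1,0]
Step 2: insert wp at [7, 14, 23, 31, 35] -> counters=[0,1,0,1,0,0,0,1,0,0,0,0,0,0,1,0,1,0,0,0,0,0,0,2,0,0,0,0,0,0,0,1,0,0,0,2,0]
Step 3: insert pi at [8, 11, 13, 18, 19] -> counters=[0,1,0,1,0,0,0,1,1,0,0,1,0,1,1,0,1,0,1,1,0,0,0,2,0,0,0,0,0,0,0,1,0,0,0,2,0]
Step 4: insert gn at [7, 8, 9, 25, 26] -> counters=[0,1,0,1,0,0,0,2,2,1,0,1,0,1,1,0,1,0,1,1,0,0,0,2,0,1,1,0,0,0,0,1,0,0,0,2,0]
Step 5: insert ve at [9, 10, 19, 28, 33] -> counters=[0,1,0,1,0,0,0,2,2,2,1,1,0,1,1,0,1,0,1,2,0,0,0,2,0,1,1,0,1,0,0,1,0,1,0,2,0]
Step 6: insert fqg at [5, 16, 29, 32, 34] -> counters=[0,1,0,1,0,1,0,2,2,2,1,1,0,1,1,0,2,0,1,2,0,0,0,2,0,1,1,0,1,1,0,1,1,1,1,2,0]
Step 7: insert z at [4, 20, 21, 25, 29] -> counters=[0,1,0,1,1,1,0,2,2,2,1,1,0,1,1,0,2,0,1,2,1,1,0,2,0,2,1,0,1,2,0,1,1,1,1,2,0]
Step 8: insert e at [8, 10, 29, 30, 33] -> counters=[0,1,0,1,1,1,0,2,3,2,2,1,0,1,1,0,2,0,1,2,1,1,0,2,0,2,1,0,1,3,1,1,1,2,1,2,0]
Step 9: insert t at [11, 15, 23, 30, 34] -> counters=[0,1,0,1,1,1,0,2,3,2,2,2,0,1,1,1,2,0,1,2,1,1,0,3,0,2,1,0,1,3,2,1,1,2,2,2,0]
Step 10: insert pi at [8, 11, 13, 18, 19] -> counters=[0,1,0,1,1,1,0,2,4,2,2,3,0,2,1,1,2,0,2,3,1,1,0,3,0,2,1,0,1,3,2,1,1,2,2,2,0]
Step 11: delete fqg at [5, 16, 29, 32, 34] -> counters=[0,1,0,1,1,0,0,2,4,2,2,3,0,2,1,1,1,0,2,3,1,1,0,3,0,2,1,0,1,2,2,1,0,2,1,2,0]
Step 12: insert pi at [8, 11, 13, 18, 19] -> counters=[0,1,0,1,1,0,0,2,5,2,2,4,0,3,1,1,1,0,3,4,1,1,0,3,0,2,1,0,1,2,2,1,0,2,1,2,0]
Step 13: insert e at [8, 10, 29, 30, 33] -> counters=[0,1,0,1,1,0,0,2,6,2,3,4,0,3,1,1,1,0,3,4,1,1,0,3,0,2,1,0,1,3,3,1,0,3,1,2,0]
Step 14: insert fqg at [5, 16, 29, 32, 34] -> counters=[0,1,0,1,1,1,0,2,6,2,3,4,0,3,1,1,2,0,3,4,1,1,0,3,0,2,1,0,1,4,3,1,1,3,2,2,0]
Step 15: insert z at [4, 20, 21, 25, 29] -> counters=[0,1,0,1,2,1,0,2,6,2,3,4,0,3,1,1,2,0,3,4,2,2,0,3,0,3,1,0,1,5,3,1,1,3,2,2,0]
Query w: check counters[0]=0 counters[12]=0 counters[20]=2 counters[30]=3 counters[34]=2 -> no

Answer: no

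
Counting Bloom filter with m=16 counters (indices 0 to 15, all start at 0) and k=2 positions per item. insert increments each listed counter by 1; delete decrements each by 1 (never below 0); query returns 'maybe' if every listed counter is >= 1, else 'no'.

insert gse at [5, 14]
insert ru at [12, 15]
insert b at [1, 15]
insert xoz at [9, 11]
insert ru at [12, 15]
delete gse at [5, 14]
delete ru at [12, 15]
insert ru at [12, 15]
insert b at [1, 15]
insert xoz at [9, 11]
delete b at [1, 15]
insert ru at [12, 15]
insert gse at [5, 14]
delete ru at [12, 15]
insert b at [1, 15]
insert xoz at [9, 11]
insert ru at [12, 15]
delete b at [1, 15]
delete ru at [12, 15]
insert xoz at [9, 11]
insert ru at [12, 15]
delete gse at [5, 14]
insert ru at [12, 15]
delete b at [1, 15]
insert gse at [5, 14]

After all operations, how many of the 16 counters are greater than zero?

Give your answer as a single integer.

Step 1: insert gse at [5, 14] -> counters=[0,0,0,0,0,1,0,0,0,0,0,0,0,0,1,0]
Step 2: insert ru at [12, 15] -> counters=[0,0,0,0,0,1,0,0,0,0,0,0,1,0,1,1]
Step 3: insert b at [1, 15] -> counters=[0,1,0,0,0,1,0,0,0,0,0,0,1,0,1,2]
Step 4: insert xoz at [9, 11] -> counters=[0,1,0,0,0,1,0,0,0,1,0,1,1,0,1,2]
Step 5: insert ru at [12, 15] -> counters=[0,1,0,0,0,1,0,0,0,1,0,1,2,0,1,3]
Step 6: delete gse at [5, 14] -> counters=[0,1,0,0,0,0,0,0,0,1,0,1,2,0,0,3]
Step 7: delete ru at [12, 15] -> counters=[0,1,0,0,0,0,0,0,0,1,0,1,1,0,0,2]
Step 8: insert ru at [12, 15] -> counters=[0,1,0,0,0,0,0,0,0,1,0,1,2,0,0,3]
Step 9: insert b at [1, 15] -> counters=[0,2,0,0,0,0,0,0,0,1,0,1,2,0,0,4]
Step 10: insert xoz at [9, 11] -> counters=[0,2,0,0,0,0,0,0,0,2,0,2,2,0,0,4]
Step 11: delete b at [1, 15] -> counters=[0,1,0,0,0,0,0,0,0,2,0,2,2,0,0,3]
Step 12: insert ru at [12, 15] -> counters=[0,1,0,0,0,0,0,0,0,2,0,2,3,0,0,4]
Step 13: insert gse at [5, 14] -> counters=[0,1,0,0,0,1,0,0,0,2,0,2,3,0,1,4]
Step 14: delete ru at [12, 15] -> counters=[0,1,0,0,0,1,0,0,0,2,0,2,2,0,1,3]
Step 15: insert b at [1, 15] -> counters=[0,2,0,0,0,1,0,0,0,2,0,2,2,0,1,4]
Step 16: insert xoz at [9, 11] -> counters=[0,2,0,0,0,1,0,0,0,3,0,3,2,0,1,4]
Step 17: insert ru at [12, 15] -> counters=[0,2,0,0,0,1,0,0,0,3,0,3,3,0,1,5]
Step 18: delete b at [1, 15] -> counters=[0,1,0,0,0,1,0,0,0,3,0,3,3,0,1,4]
Step 19: delete ru at [12, 15] -> counters=[0,1,0,0,0,1,0,0,0,3,0,3,2,0,1,3]
Step 20: insert xoz at [9, 11] -> counters=[0,1,0,0,0,1,0,0,0,4,0,4,2,0,1,3]
Step 21: insert ru at [12, 15] -> counters=[0,1,0,0,0,1,0,0,0,4,0,4,3,0,1,4]
Step 22: delete gse at [5, 14] -> counters=[0,1,0,0,0,0,0,0,0,4,0,4,3,0,0,4]
Step 23: insert ru at [12, 15] -> counters=[0,1,0,0,0,0,0,0,0,4,0,4,4,0,0,5]
Step 24: delete b at [1, 15] -> counters=[0,0,0,0,0,0,0,0,0,4,0,4,4,0,0,4]
Step 25: insert gse at [5, 14] -> counters=[0,0,0,0,0,1,0,0,0,4,0,4,4,0,1,4]
Final counters=[0,0,0,0,0,1,0,0,0,4,0,4,4,0,1,4] -> 6 nonzero

Answer: 6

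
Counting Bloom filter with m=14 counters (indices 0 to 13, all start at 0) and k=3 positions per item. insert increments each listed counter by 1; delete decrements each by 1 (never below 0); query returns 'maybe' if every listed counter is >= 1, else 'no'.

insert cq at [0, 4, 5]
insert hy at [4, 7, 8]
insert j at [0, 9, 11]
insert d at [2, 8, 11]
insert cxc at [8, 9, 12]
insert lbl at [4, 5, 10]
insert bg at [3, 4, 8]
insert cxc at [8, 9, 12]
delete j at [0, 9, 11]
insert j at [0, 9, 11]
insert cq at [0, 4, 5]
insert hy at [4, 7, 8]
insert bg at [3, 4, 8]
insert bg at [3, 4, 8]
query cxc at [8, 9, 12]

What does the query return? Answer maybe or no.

Answer: maybe

Derivation:
Step 1: insert cq at [0, 4, 5] -> counters=[1,0,0,0,1,1,0,0,0,0,0,0,0,0]
Step 2: insert hy at [4, 7, 8] -> counters=[1,0,0,0,2,1,0,1,1,0,0,0,0,0]
Step 3: insert j at [0, 9, 11] -> counters=[2,0,0,0,2,1,0,1,1,1,0,1,0,0]
Step 4: insert d at [2, 8, 11] -> counters=[2,0,1,0,2,1,0,1,2,1,0,2,0,0]
Step 5: insert cxc at [8, 9, 12] -> counters=[2,0,1,0,2,1,0,1,3,2,0,2,1,0]
Step 6: insert lbl at [4, 5, 10] -> counters=[2,0,1,0,3,2,0,1,3,2,1,2,1,0]
Step 7: insert bg at [3, 4, 8] -> counters=[2,0,1,1,4,2,0,1,4,2,1,2,1,0]
Step 8: insert cxc at [8, 9, 12] -> counters=[2,0,1,1,4,2,0,1,5,3,1,2,2,0]
Step 9: delete j at [0, 9, 11] -> counters=[1,0,1,1,4,2,0,1,5,2,1,1,2,0]
Step 10: insert j at [0, 9, 11] -> counters=[2,0,1,1,4,2,0,1,5,3,1,2,2,0]
Step 11: insert cq at [0, 4, 5] -> counters=[3,0,1,1,5,3,0,1,5,3,1,2,2,0]
Step 12: insert hy at [4, 7, 8] -> counters=[3,0,1,1,6,3,0,2,6,3,1,2,2,0]
Step 13: insert bg at [3, 4, 8] -> counters=[3,0,1,2,7,3,0,2,7,3,1,2,2,0]
Step 14: insert bg at [3, 4, 8] -> counters=[3,0,1,3,8,3,0,2,8,3,1,2,2,0]
Query cxc: check counters[8]=8 counters[9]=3 counters[12]=2 -> maybe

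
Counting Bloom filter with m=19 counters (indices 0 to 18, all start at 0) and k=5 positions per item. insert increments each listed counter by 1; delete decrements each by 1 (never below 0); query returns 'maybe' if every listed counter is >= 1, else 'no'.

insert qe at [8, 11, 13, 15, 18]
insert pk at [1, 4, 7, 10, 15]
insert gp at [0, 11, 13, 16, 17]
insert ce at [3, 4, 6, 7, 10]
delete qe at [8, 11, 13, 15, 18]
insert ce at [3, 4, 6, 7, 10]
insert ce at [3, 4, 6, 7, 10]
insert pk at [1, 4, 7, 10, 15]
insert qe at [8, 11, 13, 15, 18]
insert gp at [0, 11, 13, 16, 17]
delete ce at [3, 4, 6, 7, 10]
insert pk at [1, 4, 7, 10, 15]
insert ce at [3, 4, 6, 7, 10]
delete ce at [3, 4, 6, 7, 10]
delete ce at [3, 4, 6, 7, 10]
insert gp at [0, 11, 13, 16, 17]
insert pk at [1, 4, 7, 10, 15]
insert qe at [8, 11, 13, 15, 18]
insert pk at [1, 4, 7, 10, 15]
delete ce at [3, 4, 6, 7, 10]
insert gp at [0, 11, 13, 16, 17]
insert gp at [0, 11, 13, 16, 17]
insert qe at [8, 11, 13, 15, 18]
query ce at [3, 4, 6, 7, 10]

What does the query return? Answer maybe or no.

Answer: no

Derivation:
Step 1: insert qe at [8, 11, 13, 15, 18] -> counters=[0,0,0,0,0,0,0,0,1,0,0,1,0,1,0,1,0,0,1]
Step 2: insert pk at [1, 4, 7, 10, 15] -> counters=[0,1,0,0,1,0,0,1,1,0,1,1,0,1,0,2,0,0,1]
Step 3: insert gp at [0, 11, 13, 16, 17] -> counters=[1,1,0,0,1,0,0,1,1,0,1,2,0,2,0,2,1,1,1]
Step 4: insert ce at [3, 4, 6, 7, 10] -> counters=[1,1,0,1,2,0,1,2,1,0,2,2,0,2,0,2,1,1,1]
Step 5: delete qe at [8, 11, 13, 15, 18] -> counters=[1,1,0,1,2,0,1,2,0,0,2,1,0,1,0,1,1,1,0]
Step 6: insert ce at [3, 4, 6, 7, 10] -> counters=[1,1,0,2,3,0,2,3,0,0,3,1,0,1,0,1,1,1,0]
Step 7: insert ce at [3, 4, 6, 7, 10] -> counters=[1,1,0,3,4,0,3,4,0,0,4,1,0,1,0,1,1,1,0]
Step 8: insert pk at [1, 4, 7, 10, 15] -> counters=[1,2,0,3,5,0,3,5,0,0,5,1,0,1,0,2,1,1,0]
Step 9: insert qe at [8, 11, 13, 15, 18] -> counters=[1,2,0,3,5,0,3,5,1,0,5,2,0,2,0,3,1,1,1]
Step 10: insert gp at [0, 11, 13, 16, 17] -> counters=[2,2,0,3,5,0,3,5,1,0,5,3,0,3,0,3,2,2,1]
Step 11: delete ce at [3, 4, 6, 7, 10] -> counters=[2,2,0,2,4,0,2,4,1,0,4,3,0,3,0,3,2,2,1]
Step 12: insert pk at [1, 4, 7, 10, 15] -> counters=[2,3,0,2,5,0,2,5,1,0,5,3,0,3,0,4,2,2,1]
Step 13: insert ce at [3, 4, 6, 7, 10] -> counters=[2,3,0,3,6,0,3,6,1,0,6,3,0,3,0,4,2,2,1]
Step 14: delete ce at [3, 4, 6, 7, 10] -> counters=[2,3,0,2,5,0,2,5,1,0,5,3,0,3,0,4,2,2,1]
Step 15: delete ce at [3, 4, 6, 7, 10] -> counters=[2,3,0,1,4,0,1,4,1,0,4,3,0,3,0,4,2,2,1]
Step 16: insert gp at [0, 11, 13, 16, 17] -> counters=[3,3,0,1,4,0,1,4,1,0,4,4,0,4,0,4,3,3,1]
Step 17: insert pk at [1, 4, 7, 10, 15] -> counters=[3,4,0,1,5,0,1,5,1,0,5,4,0,4,0,5,3,3,1]
Step 18: insert qe at [8, 11, 13, 15, 18] -> counters=[3,4,0,1,5,0,1,5,2,0,5,5,0,5,0,6,3,3,2]
Step 19: insert pk at [1, 4, 7, 10, 15] -> counters=[3,5,0,1,6,0,1,6,2,0,6,5,0,5,0,7,3,3,2]
Step 20: delete ce at [3, 4, 6, 7, 10] -> counters=[3,5,0,0,5,0,0,5,2,0,5,5,0,5,0,7,3,3,2]
Step 21: insert gp at [0, 11, 13, 16, 17] -> counters=[4,5,0,0,5,0,0,5,2,0,5,6,0,6,0,7,4,4,2]
Step 22: insert gp at [0, 11, 13, 16, 17] -> counters=[5,5,0,0,5,0,0,5,2,0,5,7,0,7,0,7,5,5,2]
Step 23: insert qe at [8, 11, 13, 15, 18] -> counters=[5,5,0,0,5,0,0,5,3,0,5,8,0,8,0,8,5,5,3]
Query ce: check counters[3]=0 counters[4]=5 counters[6]=0 counters[7]=5 counters[10]=5 -> no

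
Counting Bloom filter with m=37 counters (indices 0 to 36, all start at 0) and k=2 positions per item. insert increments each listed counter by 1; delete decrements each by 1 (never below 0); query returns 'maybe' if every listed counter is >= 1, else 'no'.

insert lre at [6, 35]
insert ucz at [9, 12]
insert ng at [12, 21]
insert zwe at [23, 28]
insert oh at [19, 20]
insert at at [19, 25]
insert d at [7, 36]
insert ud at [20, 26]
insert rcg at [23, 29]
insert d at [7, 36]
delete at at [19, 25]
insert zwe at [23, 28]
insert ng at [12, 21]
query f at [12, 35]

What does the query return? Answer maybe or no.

Answer: maybe

Derivation:
Step 1: insert lre at [6, 35] -> counters=[0,0,0,0,0,0,1,0,0,0,0,0,0,0,0,0,0,0,0,0,0,0,0,0,0,0,0,0,0,0,0,0,0,0,0,1,0]
Step 2: insert ucz at [9, 12] -> counters=[0,0,0,0,0,0,1,0,0,1,0,0,1,0,0,0,0,0,0,0,0,0,0,0,0,0,0,0,0,0,0,0,0,0,0,1,0]
Step 3: insert ng at [12, 21] -> counters=[0,0,0,0,0,0,1,0,0,1,0,0,2,0,0,0,0,0,0,0,0,1,0,0,0,0,0,0,0,0,0,0,0,0,0,1,0]
Step 4: insert zwe at [23, 28] -> counters=[0,0,0,0,0,0,1,0,0,1,0,0,2,0,0,0,0,0,0,0,0,1,0,1,0,0,0,0,1,0,0,0,0,0,0,1,0]
Step 5: insert oh at [19, 20] -> counters=[0,0,0,0,0,0,1,0,0,1,0,0,2,0,0,0,0,0,0,1,1,1,0,1,0,0,0,0,1,0,0,0,0,0,0,1,0]
Step 6: insert at at [19, 25] -> counters=[0,0,0,0,0,0,1,0,0,1,0,0,2,0,0,0,0,0,0,2,1,1,0,1,0,1,0,0,1,0,0,0,0,0,0,1,0]
Step 7: insert d at [7, 36] -> counters=[0,0,0,0,0,0,1,1,0,1,0,0,2,0,0,0,0,0,0,2,1,1,0,1,0,1,0,0,1,0,0,0,0,0,0,1,1]
Step 8: insert ud at [20, 26] -> counters=[0,0,0,0,0,0,1,1,0,1,0,0,2,0,0,0,0,0,0,2,2,1,0,1,0,1,1,0,1,0,0,0,0,0,0,1,1]
Step 9: insert rcg at [23, 29] -> counters=[0,0,0,0,0,0,1,1,0,1,0,0,2,0,0,0,0,0,0,2,2,1,0,2,0,1,1,0,1,1,0,0,0,0,0,1,1]
Step 10: insert d at [7, 36] -> counters=[0,0,0,0,0,0,1,2,0,1,0,0,2,0,0,0,0,0,0,2,2,1,0,2,0,1,1,0,1,1,0,0,0,0,0,1,2]
Step 11: delete at at [19, 25] -> counters=[0,0,0,0,0,0,1,2,0,1,0,0,2,0,0,0,0,0,0,1,2,1,0,2,0,0,1,0,1,1,0,0,0,0,0,1,2]
Step 12: insert zwe at [23, 28] -> counters=[0,0,0,0,0,0,1,2,0,1,0,0,2,0,0,0,0,0,0,1,2,1,0,3,0,0,1,0,2,1,0,0,0,0,0,1,2]
Step 13: insert ng at [12, 21] -> counters=[0,0,0,0,0,0,1,2,0,1,0,0,3,0,0,0,0,0,0,1,2,2,0,3,0,0,1,0,2,1,0,0,0,0,0,1,2]
Query f: check counters[12]=3 counters[35]=1 -> maybe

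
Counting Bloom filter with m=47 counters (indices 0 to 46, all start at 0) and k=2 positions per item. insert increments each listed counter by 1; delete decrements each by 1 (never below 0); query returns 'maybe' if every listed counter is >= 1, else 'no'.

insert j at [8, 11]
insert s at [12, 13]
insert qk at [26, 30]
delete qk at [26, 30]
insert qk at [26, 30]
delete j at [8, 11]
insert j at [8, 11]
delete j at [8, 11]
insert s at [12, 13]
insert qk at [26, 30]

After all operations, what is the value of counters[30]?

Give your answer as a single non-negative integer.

Answer: 2

Derivation:
Step 1: insert j at [8, 11] -> counters=[0,0,0,0,0,0,0,0,1,0,0,1,0,0,0,0,0,0,0,0,0,0,0,0,0,0,0,0,0,0,0,0,0,0,0,0,0,0,0,0,0,0,0,0,0,0,0]
Step 2: insert s at [12, 13] -> counters=[0,0,0,0,0,0,0,0,1,0,0,1,1,1,0,0,0,0,0,0,0,0,0,0,0,0,0,0,0,0,0,0,0,0,0,0,0,0,0,0,0,0,0,0,0,0,0]
Step 3: insert qk at [26, 30] -> counters=[0,0,0,0,0,0,0,0,1,0,0,1,1,1,0,0,0,0,0,0,0,0,0,0,0,0,1,0,0,0,1,0,0,0,0,0,0,0,0,0,0,0,0,0,0,0,0]
Step 4: delete qk at [26, 30] -> counters=[0,0,0,0,0,0,0,0,1,0,0,1,1,1,0,0,0,0,0,0,0,0,0,0,0,0,0,0,0,0,0,0,0,0,0,0,0,0,0,0,0,0,0,0,0,0,0]
Step 5: insert qk at [26, 30] -> counters=[0,0,0,0,0,0,0,0,1,0,0,1,1,1,0,0,0,0,0,0,0,0,0,0,0,0,1,0,0,0,1,0,0,0,0,0,0,0,0,0,0,0,0,0,0,0,0]
Step 6: delete j at [8, 11] -> counters=[0,0,0,0,0,0,0,0,0,0,0,0,1,1,0,0,0,0,0,0,0,0,0,0,0,0,1,0,0,0,1,0,0,0,0,0,0,0,0,0,0,0,0,0,0,0,0]
Step 7: insert j at [8, 11] -> counters=[0,0,0,0,0,0,0,0,1,0,0,1,1,1,0,0,0,0,0,0,0,0,0,0,0,0,1,0,0,0,1,0,0,0,0,0,0,0,0,0,0,0,0,0,0,0,0]
Step 8: delete j at [8, 11] -> counters=[0,0,0,0,0,0,0,0,0,0,0,0,1,1,0,0,0,0,0,0,0,0,0,0,0,0,1,0,0,0,1,0,0,0,0,0,0,0,0,0,0,0,0,0,0,0,0]
Step 9: insert s at [12, 13] -> counters=[0,0,0,0,0,0,0,0,0,0,0,0,2,2,0,0,0,0,0,0,0,0,0,0,0,0,1,0,0,0,1,0,0,0,0,0,0,0,0,0,0,0,0,0,0,0,0]
Step 10: insert qk at [26, 30] -> counters=[0,0,0,0,0,0,0,0,0,0,0,0,2,2,0,0,0,0,0,0,0,0,0,0,0,0,2,0,0,0,2,0,0,0,0,0,0,0,0,0,0,0,0,0,0,0,0]
Final counters=[0,0,0,0,0,0,0,0,0,0,0,0,2,2,0,0,0,0,0,0,0,0,0,0,0,0,2,0,0,0,2,0,0,0,0,0,0,0,0,0,0,0,0,0,0,0,0] -> counters[30]=2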